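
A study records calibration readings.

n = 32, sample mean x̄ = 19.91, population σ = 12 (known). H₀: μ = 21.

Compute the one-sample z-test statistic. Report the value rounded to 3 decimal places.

test statistic = -0.514

SE = σ/√n = 12/√32 = 2.1213
z = (x̄−μ₀)/SE = (19.91−21)/2.1213 = -0.5138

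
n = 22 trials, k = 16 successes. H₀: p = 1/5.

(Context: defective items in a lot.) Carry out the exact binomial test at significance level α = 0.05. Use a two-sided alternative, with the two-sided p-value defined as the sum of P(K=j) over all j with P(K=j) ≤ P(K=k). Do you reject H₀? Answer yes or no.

Exact binomial: n=22, k=16, p₀=1/5=0.2000
P(X=j) = C(n,j)·p₀^j·(1−p₀)^(n−j); p = Σ P(X=j) over j with P(X=j) ≤ P(X=16)
p-value (two-sided) = 0.00000
At α=0.05: p < α → reject H₀

reject H₀: yes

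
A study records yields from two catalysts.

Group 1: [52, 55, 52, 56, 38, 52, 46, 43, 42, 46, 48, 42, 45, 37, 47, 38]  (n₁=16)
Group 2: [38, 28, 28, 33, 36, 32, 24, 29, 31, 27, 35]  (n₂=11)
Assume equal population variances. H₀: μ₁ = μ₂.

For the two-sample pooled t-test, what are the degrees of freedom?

df = n₁ + n₂ − 2 = 16 + 11 − 2 = 25

degrees of freedom = 25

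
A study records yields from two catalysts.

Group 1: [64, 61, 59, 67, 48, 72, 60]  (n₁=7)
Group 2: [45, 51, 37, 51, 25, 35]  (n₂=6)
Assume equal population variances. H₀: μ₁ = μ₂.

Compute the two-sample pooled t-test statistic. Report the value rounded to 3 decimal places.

test statistic = 4.247

x̄₁=61.571, s₁=7.502, n₁=7
x̄₂=40.667, s₂=10.231, n₂=6
s_p² = [6·7.502² + 5·10.231²]/11 = 78.2771
SE = √(s_p²·(1/7+1/6)) = 4.9223
t = (61.571−40.667)/4.9223 = 4.2470
df = 11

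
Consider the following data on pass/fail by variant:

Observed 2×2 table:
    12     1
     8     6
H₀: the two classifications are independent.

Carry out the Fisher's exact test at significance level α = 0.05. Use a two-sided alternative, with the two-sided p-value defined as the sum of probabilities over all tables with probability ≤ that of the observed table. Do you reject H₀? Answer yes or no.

Margins: r₁=13, r₂=14, c₁=20, c₂=7, n=27
p_obs = C(13,12)·C(14,8)/C(27,20); sum pmf over tables with pmf ≤ p_obs
p-value (two-sided) = 0.07681
At α=0.05: p ≥ α → fail to reject H₀

reject H₀: no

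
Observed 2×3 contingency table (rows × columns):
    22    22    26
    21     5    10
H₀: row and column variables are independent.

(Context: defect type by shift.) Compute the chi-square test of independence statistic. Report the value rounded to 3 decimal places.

test statistic = 7.727

Row totals [70, 36], col totals [43, 27, 36], n=106
χ² = (22−28.40)²/28.40 + (22−17.83)²/17.83 + (26−23.77)²/23.77 + (21−14.60)²/14.60 + (5−9.17)²/9.17 + (10−12.23)²/12.23 = 7.7274
df = 2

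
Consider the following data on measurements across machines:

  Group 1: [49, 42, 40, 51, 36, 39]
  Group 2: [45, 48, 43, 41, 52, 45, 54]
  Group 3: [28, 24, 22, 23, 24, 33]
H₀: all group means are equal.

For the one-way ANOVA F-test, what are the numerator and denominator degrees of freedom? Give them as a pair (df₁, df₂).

degrees of freedom = [2, 16]

k = 3 groups, N = 19 total
df = (k−1, N−k) = (3−1, 19−3) = (2, 16)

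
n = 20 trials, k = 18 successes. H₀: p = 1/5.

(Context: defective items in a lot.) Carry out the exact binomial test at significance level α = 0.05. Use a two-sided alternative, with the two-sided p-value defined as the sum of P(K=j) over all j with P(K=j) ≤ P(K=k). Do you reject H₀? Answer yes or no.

reject H₀: yes

Exact binomial: n=20, k=18, p₀=1/5=0.2000
P(X=j) = C(n,j)·p₀^j·(1−p₀)^(n−j); p = Σ P(X=j) over j with P(X=j) ≤ P(X=18)
p-value (two-sided) = 0.00000
At α=0.05: p < α → reject H₀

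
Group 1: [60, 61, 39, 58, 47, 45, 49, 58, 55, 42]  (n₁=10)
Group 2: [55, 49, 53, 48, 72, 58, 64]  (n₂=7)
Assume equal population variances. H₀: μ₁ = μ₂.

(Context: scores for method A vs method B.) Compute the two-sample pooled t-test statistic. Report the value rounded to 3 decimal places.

test statistic = -1.382

x̄₁=51.400, s₁=7.989, n₁=10
x̄₂=57.000, s₂=8.563, n₂=7
s_p² = [9·7.989² + 6·8.563²]/15 = 67.6267
SE = √(s_p²·(1/10+1/7)) = 4.0526
t = (51.400−57.000)/4.0526 = -1.3818
df = 15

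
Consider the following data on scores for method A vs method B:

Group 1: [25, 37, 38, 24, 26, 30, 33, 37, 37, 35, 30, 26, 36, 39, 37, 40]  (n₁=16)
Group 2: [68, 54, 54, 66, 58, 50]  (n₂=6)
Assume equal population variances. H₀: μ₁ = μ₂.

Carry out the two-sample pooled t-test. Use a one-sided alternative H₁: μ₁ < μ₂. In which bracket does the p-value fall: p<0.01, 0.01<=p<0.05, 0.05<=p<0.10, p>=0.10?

x̄₁=33.125, s₁=5.464, n₁=16
x̄₂=58.333, s₂=7.202, n₂=6
s_p² = [15·5.464² + 5·7.202²]/20 = 35.3542
SE = √(s_p²·(1/16+1/6)) = 2.8464
t = (33.125−58.333)/2.8464 = -8.8562
df = 20
p-value (one-sided, H₁ less) = 0.00000
→ bracket: p<0.01

p-value bracket: p<0.01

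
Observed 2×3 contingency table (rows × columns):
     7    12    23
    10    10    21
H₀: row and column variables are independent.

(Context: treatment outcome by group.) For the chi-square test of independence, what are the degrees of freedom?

degrees of freedom = 2

df = (r−1)(c−1) = (2−1)·(3−1) = 2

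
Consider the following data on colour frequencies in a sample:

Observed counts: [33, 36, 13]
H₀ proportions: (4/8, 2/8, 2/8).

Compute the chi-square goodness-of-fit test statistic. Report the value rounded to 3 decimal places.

test statistic = 16.024

n = 82; E_i = n·p_i = [41.00, 20.50, 20.50]
χ² = (33−41.00)²/41.00 + (36−20.50)²/20.50 + (13−20.50)²/20.50 = 16.0244
df = 2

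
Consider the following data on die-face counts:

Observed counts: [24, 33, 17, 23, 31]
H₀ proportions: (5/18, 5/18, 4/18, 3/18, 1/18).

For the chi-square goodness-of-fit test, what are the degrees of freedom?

degrees of freedom = 4

df = k − 1 = 5 − 1 = 4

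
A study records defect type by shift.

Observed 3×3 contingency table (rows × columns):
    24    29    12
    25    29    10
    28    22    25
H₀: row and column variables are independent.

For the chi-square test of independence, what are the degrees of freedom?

df = (r−1)(c−1) = (3−1)·(3−1) = 4

degrees of freedom = 4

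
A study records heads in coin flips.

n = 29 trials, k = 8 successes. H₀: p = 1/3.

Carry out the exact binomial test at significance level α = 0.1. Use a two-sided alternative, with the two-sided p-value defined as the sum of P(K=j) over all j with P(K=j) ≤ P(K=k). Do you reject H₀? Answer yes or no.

reject H₀: no

Exact binomial: n=29, k=8, p₀=1/3=0.3333
P(X=j) = C(n,j)·p₀^j·(1−p₀)^(n−j); p = Σ P(X=j) over j with P(X=j) ≤ P(X=8)
p-value (two-sided) = 0.56182
At α=0.1: p ≥ α → fail to reject H₀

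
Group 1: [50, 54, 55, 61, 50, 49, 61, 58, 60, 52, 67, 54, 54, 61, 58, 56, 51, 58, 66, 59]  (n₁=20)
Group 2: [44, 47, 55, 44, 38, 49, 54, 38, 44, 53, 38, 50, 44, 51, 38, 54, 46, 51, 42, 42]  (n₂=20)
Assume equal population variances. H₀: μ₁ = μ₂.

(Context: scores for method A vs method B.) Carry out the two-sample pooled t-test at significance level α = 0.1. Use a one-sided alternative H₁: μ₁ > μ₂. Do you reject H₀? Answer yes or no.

x̄₁=56.700, s₁=5.121, n₁=20
x̄₂=46.100, s₂=5.794, n₂=20
s_p² = [19·5.121² + 19·5.794²]/38 = 29.8947
SE = √(s_p²·(1/20+1/20)) = 1.7290
t = (56.700−46.100)/1.7290 = 6.1307
df = 38
p-value (one-sided, H₁ greater) = 0.00000
At α=0.1: p < α → reject H₀

reject H₀: yes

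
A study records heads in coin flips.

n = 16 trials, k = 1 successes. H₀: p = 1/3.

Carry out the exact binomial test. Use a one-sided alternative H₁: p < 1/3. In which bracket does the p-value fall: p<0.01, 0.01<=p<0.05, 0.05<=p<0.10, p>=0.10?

Exact binomial: n=16, k=1, p₀=1/3=0.3333
P(X≤1) from Σ C(n,i)·p₀^i·(1−p₀)^(n−i)
p-value (one-sided, H₁ less) = 0.01370
→ bracket: 0.01<=p<0.05

p-value bracket: 0.01<=p<0.05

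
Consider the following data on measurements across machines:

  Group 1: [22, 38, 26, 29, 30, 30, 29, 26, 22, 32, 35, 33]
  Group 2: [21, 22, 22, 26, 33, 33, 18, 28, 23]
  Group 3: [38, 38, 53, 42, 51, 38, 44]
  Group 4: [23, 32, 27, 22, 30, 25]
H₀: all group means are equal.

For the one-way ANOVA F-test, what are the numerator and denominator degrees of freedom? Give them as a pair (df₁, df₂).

k = 4 groups, N = 34 total
df = (k−1, N−k) = (4−1, 34−4) = (3, 30)

degrees of freedom = [3, 30]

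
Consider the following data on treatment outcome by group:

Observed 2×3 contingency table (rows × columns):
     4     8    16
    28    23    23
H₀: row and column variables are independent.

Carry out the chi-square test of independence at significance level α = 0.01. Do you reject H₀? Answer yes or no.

reject H₀: no

Row totals [28, 74], col totals [32, 31, 39], n=102
χ² = (4−8.78)²/8.78 + (8−8.51)²/8.51 + (16−10.71)²/10.71 + (28−23.22)²/23.22 + (23−22.49)²/22.49 + (23−28.29)²/28.29 = 7.2423
df = 2
p-value (upper-tail) = 0.02675
At α=0.01: p ≥ α → fail to reject H₀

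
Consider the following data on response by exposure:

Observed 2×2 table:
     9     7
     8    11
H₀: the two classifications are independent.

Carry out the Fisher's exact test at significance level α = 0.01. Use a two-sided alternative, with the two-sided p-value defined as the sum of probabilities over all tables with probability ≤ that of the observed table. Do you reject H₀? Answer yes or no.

reject H₀: no

Margins: r₁=16, r₂=19, c₁=17, c₂=18, n=35
p_obs = C(16,9)·C(19,8)/C(35,17); sum pmf over tables with pmf ≤ p_obs
p-value (two-sided) = 0.50509
At α=0.01: p ≥ α → fail to reject H₀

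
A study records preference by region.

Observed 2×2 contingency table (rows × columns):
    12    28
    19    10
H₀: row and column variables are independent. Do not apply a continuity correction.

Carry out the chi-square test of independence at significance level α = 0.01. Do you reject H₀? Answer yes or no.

reject H₀: yes

Row totals [40, 29], col totals [31, 38], n=69
χ² = (12−17.97)²/17.97 + (28−22.03)²/22.03 + (19−13.03)²/13.03 + (10−15.97)²/15.97 = 8.5712
df = 1
p-value (upper-tail) = 0.00342
At α=0.01: p < α → reject H₀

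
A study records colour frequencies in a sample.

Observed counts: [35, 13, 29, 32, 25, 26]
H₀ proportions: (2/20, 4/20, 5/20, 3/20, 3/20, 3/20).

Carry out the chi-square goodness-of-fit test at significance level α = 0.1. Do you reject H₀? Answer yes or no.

reject H₀: yes

n = 160; E_i = n·p_i = [16.00, 32.00, 40.00, 24.00, 24.00, 24.00]
χ² = (35−16.00)²/16.00 + (13−32.00)²/32.00 + (29−40.00)²/40.00 + (32−24.00)²/24.00 + (25−24.00)²/24.00 + (26−24.00)²/24.00 = 39.7437
df = 5
p-value (upper-tail) = 0.00000
At α=0.1: p < α → reject H₀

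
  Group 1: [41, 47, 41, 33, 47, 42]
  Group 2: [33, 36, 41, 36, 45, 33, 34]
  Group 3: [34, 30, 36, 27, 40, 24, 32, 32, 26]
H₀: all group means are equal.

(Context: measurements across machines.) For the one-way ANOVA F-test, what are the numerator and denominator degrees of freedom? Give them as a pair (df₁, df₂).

k = 3 groups, N = 22 total
df = (k−1, N−k) = (3−1, 22−3) = (2, 19)

degrees of freedom = [2, 19]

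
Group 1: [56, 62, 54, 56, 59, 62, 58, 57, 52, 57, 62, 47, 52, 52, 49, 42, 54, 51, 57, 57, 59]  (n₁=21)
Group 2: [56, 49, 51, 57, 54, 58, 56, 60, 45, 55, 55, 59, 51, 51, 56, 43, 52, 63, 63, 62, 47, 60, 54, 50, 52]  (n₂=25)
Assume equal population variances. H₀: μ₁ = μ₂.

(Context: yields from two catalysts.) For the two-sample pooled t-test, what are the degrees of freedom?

degrees of freedom = 44

df = n₁ + n₂ − 2 = 21 + 25 − 2 = 44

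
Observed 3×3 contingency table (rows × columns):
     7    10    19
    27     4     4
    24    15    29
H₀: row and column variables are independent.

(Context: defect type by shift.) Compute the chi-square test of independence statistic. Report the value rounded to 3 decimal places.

test statistic = 26.930

Row totals [36, 35, 68], col totals [58, 29, 52], n=139
χ² = (7−15.02)²/15.02 + (10−7.51)²/7.51 + (19−13.47)²/13.47 + (27−14.60)²/14.60 + (4−7.30)²/7.30 + (4−13.09)²/13.09 + (24−28.37)²/28.37 + (15−14.19)²/14.19 + (29−25.44)²/25.44 = 26.9304
df = 4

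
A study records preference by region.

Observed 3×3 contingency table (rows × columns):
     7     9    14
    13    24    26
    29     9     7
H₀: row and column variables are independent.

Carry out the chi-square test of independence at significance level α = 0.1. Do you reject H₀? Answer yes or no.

reject H₀: yes

Row totals [30, 63, 45], col totals [49, 42, 47], n=138
χ² = (7−10.65)²/10.65 + (9−9.13)²/9.13 + (14−10.22)²/10.22 + (13−22.37)²/22.37 + (24−19.17)²/19.17 + (26−21.46)²/21.46 + (29−15.98)²/15.98 + (9−13.70)²/13.70 + (7−15.33)²/15.33 = 25.5012
df = 4
p-value (upper-tail) = 0.00004
At α=0.1: p < α → reject H₀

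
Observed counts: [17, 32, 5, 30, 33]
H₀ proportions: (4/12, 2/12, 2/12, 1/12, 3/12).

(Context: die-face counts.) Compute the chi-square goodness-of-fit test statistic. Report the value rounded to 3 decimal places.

test statistic = 73.744

n = 117; E_i = n·p_i = [39.00, 19.50, 19.50, 9.75, 29.25]
χ² = (17−39.00)²/39.00 + (32−19.50)²/19.50 + (5−19.50)²/19.50 + (30−9.75)²/9.75 + (33−29.25)²/29.25 = 73.7436
df = 4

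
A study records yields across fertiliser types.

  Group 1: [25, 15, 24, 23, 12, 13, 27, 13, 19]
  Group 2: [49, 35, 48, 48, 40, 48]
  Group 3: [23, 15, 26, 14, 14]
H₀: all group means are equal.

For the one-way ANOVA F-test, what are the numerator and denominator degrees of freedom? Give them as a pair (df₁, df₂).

k = 3 groups, N = 20 total
df = (k−1, N−k) = (3−1, 20−3) = (2, 17)

degrees of freedom = [2, 17]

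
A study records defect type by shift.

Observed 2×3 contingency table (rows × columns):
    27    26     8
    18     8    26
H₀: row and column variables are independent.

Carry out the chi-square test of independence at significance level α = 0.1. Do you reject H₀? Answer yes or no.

reject H₀: yes

Row totals [61, 52], col totals [45, 34, 34], n=113
χ² = (27−24.29)²/24.29 + (26−18.35)²/18.35 + (8−18.35)²/18.35 + (18−20.71)²/20.71 + (8−15.65)²/15.65 + (26−15.65)²/15.65 = 20.2706
df = 2
p-value (upper-tail) = 0.00004
At α=0.1: p < α → reject H₀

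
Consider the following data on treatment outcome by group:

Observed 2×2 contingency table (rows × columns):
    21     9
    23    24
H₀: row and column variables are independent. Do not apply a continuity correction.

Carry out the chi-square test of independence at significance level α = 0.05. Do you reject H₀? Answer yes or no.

Row totals [30, 47], col totals [44, 33], n=77
χ² = (21−17.14)²/17.14 + (9−12.86)²/12.86 + (23−26.86)²/26.86 + (24−20.14)²/20.14 = 3.3176
df = 1
p-value (upper-tail) = 0.06854
At α=0.05: p ≥ α → fail to reject H₀

reject H₀: no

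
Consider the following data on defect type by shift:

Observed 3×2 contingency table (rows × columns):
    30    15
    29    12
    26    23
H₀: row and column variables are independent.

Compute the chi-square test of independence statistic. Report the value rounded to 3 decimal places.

test statistic = 3.386

Row totals [45, 41, 49], col totals [85, 50], n=135
χ² = (30−28.33)²/28.33 + (15−16.67)²/16.67 + (29−25.81)²/25.81 + (12−15.19)²/15.19 + (26−30.85)²/30.85 + (23−18.15)²/18.15 = 3.3860
df = 2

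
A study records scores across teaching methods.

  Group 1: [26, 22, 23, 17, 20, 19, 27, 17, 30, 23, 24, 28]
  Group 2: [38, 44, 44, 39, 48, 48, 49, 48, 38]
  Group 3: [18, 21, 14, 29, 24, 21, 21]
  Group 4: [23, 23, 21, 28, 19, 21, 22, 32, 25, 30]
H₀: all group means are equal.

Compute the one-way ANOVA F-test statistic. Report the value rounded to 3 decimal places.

Group means [23.00, 44.00, 21.14, 24.40], grand mean 28.000
SSB = Σnᵢ(x̄ᵢ−x̄)² = 3062.743; SSW = ΣΣ(x−x̄ᵢ)² = 663.257
MSB = 3062.743/3 = 1020.9143; MSW = 663.257/34 = 19.5076
F = MSB/MSW = 52.3343
df = (3, 34)

test statistic = 52.334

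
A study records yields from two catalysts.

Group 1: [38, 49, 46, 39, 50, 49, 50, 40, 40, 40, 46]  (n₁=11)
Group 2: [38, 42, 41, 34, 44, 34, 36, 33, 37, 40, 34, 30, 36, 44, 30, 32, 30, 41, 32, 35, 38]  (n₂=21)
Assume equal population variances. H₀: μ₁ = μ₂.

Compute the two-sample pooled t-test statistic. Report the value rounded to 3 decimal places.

test statistic = 4.681

x̄₁=44.273, s₁=4.880, n₁=11
x̄₂=36.238, s₂=4.471, n₂=21
s_p² = [10·4.880² + 20·4.471²]/30 = 21.2664
SE = √(s_p²·(1/11+1/21)) = 1.7164
t = (44.273−36.238)/1.7164 = 4.6811
df = 30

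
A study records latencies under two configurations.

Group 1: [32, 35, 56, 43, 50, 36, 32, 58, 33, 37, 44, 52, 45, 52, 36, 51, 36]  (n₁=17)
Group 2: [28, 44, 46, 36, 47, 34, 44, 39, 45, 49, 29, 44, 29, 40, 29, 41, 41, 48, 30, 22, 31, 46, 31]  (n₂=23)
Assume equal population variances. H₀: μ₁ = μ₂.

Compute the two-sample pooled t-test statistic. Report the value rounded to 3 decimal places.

test statistic = 1.821

x̄₁=42.824, s₁=8.883, n₁=17
x̄₂=37.957, s₂=7.951, n₂=23
s_p² = [16·8.883² + 22·7.951²]/38 = 69.8270
SE = √(s_p²·(1/17+1/23)) = 2.6727
t = (42.824−37.957)/2.6727 = 1.8210
df = 38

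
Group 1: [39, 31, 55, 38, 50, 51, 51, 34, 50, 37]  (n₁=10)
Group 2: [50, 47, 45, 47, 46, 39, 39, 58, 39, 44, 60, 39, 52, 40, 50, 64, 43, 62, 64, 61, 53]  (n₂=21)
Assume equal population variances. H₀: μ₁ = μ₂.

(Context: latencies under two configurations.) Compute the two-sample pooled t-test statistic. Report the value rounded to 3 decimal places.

x̄₁=43.600, s₁=8.618, n₁=10
x̄₂=49.619, s₂=8.829, n₂=21
s_p² = [9·8.618² + 20·8.829²]/29 = 76.8053
SE = √(s_p²·(1/10+1/21)) = 3.3672
t = (43.600−49.619)/3.3672 = -1.7876
df = 29

test statistic = -1.788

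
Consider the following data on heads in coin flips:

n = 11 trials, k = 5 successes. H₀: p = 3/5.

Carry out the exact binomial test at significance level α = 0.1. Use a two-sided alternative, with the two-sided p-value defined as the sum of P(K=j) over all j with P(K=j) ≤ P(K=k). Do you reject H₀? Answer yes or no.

reject H₀: no

Exact binomial: n=11, k=5, p₀=3/5=0.6000
P(X=j) = C(n,j)·p₀^j·(1−p₀)^(n−j); p = Σ P(X=j) over j with P(X=j) ≤ P(X=5)
p-value (two-sided) = 0.36542
At α=0.1: p ≥ α → fail to reject H₀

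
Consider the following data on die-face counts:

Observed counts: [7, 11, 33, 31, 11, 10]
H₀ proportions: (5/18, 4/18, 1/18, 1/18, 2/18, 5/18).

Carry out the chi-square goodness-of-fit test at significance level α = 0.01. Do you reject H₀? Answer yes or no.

reject H₀: yes

n = 103; E_i = n·p_i = [28.61, 22.89, 5.72, 5.72, 11.44, 28.61]
χ² = (7−28.61)²/28.61 + (11−22.89)²/22.89 + (33−5.72)²/5.72 + (31−5.72)²/5.72 + (11−11.44)²/11.44 + (10−28.61)²/28.61 = 276.3194
df = 5
p-value (upper-tail) = 0.00000
At α=0.01: p < α → reject H₀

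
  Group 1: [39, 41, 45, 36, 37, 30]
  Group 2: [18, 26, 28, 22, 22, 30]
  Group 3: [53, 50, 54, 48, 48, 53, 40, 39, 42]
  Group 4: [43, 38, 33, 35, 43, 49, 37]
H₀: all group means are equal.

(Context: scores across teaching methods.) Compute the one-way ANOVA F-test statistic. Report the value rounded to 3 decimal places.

Group means [38.00, 24.33, 47.44, 39.71], grand mean 38.536
SSB = Σnᵢ(x̄ᵢ−x̄)² = 1935.980; SSW = ΣΣ(x−x̄ᵢ)² = 680.984
MSB = 1935.980/3 = 645.3267; MSW = 680.984/24 = 28.3743
F = MSB/MSW = 22.7433
df = (3, 24)

test statistic = 22.743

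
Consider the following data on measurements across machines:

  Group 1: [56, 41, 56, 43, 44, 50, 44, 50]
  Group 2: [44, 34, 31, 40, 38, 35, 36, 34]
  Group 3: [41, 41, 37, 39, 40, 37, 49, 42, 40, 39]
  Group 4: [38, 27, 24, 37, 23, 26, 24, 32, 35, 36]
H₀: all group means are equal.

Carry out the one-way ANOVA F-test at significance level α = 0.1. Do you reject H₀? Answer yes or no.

Group means [48.00, 36.50, 40.50, 30.20], grand mean 38.417
SSB = Σnᵢ(x̄ᵢ−x̄)² = 1482.650; SSW = ΣΣ(x−x̄ᵢ)² = 786.100
MSB = 1482.650/3 = 494.2167; MSW = 786.100/32 = 24.5656
F = MSB/MSW = 20.1182
df = (3, 32)
p-value (upper-tail) = 0.00000
At α=0.1: p < α → reject H₀

reject H₀: yes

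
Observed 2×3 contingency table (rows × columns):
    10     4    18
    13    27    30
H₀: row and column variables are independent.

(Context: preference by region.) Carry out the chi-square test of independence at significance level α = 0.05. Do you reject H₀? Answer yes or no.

reject H₀: yes

Row totals [32, 70], col totals [23, 31, 48], n=102
χ² = (10−7.22)²/7.22 + (4−9.73)²/9.73 + (18−15.06)²/15.06 + (13−15.78)²/15.78 + (27−21.27)²/21.27 + (30−32.94)²/32.94 = 7.3141
df = 2
p-value (upper-tail) = 0.02581
At α=0.05: p < α → reject H₀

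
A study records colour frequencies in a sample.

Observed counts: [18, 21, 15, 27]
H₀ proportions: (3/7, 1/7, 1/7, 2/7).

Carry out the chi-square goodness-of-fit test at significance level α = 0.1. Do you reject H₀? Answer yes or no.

reject H₀: yes

n = 81; E_i = n·p_i = [34.71, 11.57, 11.57, 23.14]
χ² = (18−34.71)²/34.71 + (21−11.57)²/11.57 + (15−11.57)²/11.57 + (27−23.14)²/23.14 = 17.3889
df = 3
p-value (upper-tail) = 0.00059
At α=0.1: p < α → reject H₀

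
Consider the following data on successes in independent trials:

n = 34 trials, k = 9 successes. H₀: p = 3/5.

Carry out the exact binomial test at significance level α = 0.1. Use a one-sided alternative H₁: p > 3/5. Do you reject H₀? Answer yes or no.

Exact binomial: n=34, k=9, p₀=3/5=0.6000
P(X≥9) from Σ C(n,i)·p₀^i·(1−p₀)^(n−i)
p-value (one-sided, H₁ greater) = 0.99998
At α=0.1: p ≥ α → fail to reject H₀

reject H₀: no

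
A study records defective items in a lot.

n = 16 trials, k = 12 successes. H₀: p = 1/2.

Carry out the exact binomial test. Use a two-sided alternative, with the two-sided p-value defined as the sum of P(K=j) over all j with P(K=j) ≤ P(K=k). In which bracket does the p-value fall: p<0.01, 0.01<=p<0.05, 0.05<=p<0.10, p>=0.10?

p-value bracket: 0.05<=p<0.10

Exact binomial: n=16, k=12, p₀=1/2=0.5000
P(X=j) = C(n,j)·p₀^j·(1−p₀)^(n−j); p = Σ P(X=j) over j with P(X=j) ≤ P(X=12)
p-value (two-sided) = 0.07681
→ bracket: 0.05<=p<0.10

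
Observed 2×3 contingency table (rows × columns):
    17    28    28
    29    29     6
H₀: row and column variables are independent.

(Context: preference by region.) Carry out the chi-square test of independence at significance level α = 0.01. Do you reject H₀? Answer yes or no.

Row totals [73, 64], col totals [46, 57, 34], n=137
χ² = (17−24.51)²/24.51 + (28−30.37)²/30.37 + (28−18.12)²/18.12 + (29−21.49)²/21.49 + (29−26.63)²/26.63 + (6−15.88)²/15.88 = 16.8648
df = 2
p-value (upper-tail) = 0.00022
At α=0.01: p < α → reject H₀

reject H₀: yes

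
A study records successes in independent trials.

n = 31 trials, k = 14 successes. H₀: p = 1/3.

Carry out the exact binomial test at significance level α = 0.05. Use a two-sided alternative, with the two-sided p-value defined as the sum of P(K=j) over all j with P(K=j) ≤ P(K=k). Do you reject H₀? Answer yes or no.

Exact binomial: n=31, k=14, p₀=1/3=0.3333
P(X=j) = C(n,j)·p₀^j·(1−p₀)^(n−j); p = Σ P(X=j) over j with P(X=j) ≤ P(X=14)
p-value (two-sided) = 0.18289
At α=0.05: p ≥ α → fail to reject H₀

reject H₀: no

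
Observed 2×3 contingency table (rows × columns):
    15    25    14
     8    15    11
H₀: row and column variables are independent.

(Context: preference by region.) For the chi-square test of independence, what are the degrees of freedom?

degrees of freedom = 2

df = (r−1)(c−1) = (2−1)·(3−1) = 2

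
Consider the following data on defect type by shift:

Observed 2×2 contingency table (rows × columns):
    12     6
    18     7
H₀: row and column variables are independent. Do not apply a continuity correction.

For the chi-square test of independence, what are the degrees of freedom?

degrees of freedom = 1

df = (r−1)(c−1) = (2−1)·(2−1) = 1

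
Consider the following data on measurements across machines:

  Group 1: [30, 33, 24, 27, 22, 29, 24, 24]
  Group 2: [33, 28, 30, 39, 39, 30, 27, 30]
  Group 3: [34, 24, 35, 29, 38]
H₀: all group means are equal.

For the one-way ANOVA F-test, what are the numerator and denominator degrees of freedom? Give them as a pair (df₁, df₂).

k = 3 groups, N = 21 total
df = (k−1, N−k) = (3−1, 21−3) = (2, 18)

degrees of freedom = [2, 18]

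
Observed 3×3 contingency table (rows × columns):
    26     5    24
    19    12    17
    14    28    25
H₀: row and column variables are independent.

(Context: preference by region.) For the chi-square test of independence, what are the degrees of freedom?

df = (r−1)(c−1) = (3−1)·(3−1) = 4

degrees of freedom = 4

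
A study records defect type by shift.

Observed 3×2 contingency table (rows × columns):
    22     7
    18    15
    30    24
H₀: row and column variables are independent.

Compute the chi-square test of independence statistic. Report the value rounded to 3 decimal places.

Row totals [29, 33, 54], col totals [70, 46], n=116
χ² = (22−17.50)²/17.50 + (7−11.50)²/11.50 + (18−19.91)²/19.91 + (15−13.09)²/13.09 + (30−32.59)²/32.59 + (24−21.41)²/21.41 = 3.8994
df = 2

test statistic = 3.899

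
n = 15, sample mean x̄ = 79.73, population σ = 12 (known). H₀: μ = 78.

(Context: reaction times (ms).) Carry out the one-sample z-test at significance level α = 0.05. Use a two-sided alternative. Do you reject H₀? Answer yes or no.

reject H₀: no

SE = σ/√n = 12/√15 = 3.0984
z = (x̄−μ₀)/SE = (79.73−78)/3.0984 = 0.5584
p-value (two-sided) = 0.57660
At α=0.05: p ≥ α → fail to reject H₀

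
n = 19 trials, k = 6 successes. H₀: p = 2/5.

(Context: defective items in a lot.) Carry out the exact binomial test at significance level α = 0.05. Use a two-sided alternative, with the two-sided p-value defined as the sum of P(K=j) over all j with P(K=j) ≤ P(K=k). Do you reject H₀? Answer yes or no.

reject H₀: no

Exact binomial: n=19, k=6, p₀=2/5=0.4000
P(X=j) = C(n,j)·p₀^j·(1−p₀)^(n−j); p = Σ P(X=j) over j with P(X=j) ≤ P(X=6)
p-value (two-sided) = 0.49416
At α=0.05: p ≥ α → fail to reject H₀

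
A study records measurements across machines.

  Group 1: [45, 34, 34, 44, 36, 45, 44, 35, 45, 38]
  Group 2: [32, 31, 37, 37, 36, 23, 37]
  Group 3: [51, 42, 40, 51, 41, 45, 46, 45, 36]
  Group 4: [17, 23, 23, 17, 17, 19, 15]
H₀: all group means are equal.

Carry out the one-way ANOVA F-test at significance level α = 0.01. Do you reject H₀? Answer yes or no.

Group means [40.00, 33.29, 44.11, 18.71], grand mean 35.182
SSB = Σnᵢ(x̄ᵢ−x̄)² = 2873.163; SSW = ΣΣ(x−x̄ᵢ)² = 641.746
MSB = 2873.163/3 = 957.7210; MSW = 641.746/29 = 22.1292
F = MSB/MSW = 43.2787
df = (3, 29)
p-value (upper-tail) = 0.00000
At α=0.01: p < α → reject H₀

reject H₀: yes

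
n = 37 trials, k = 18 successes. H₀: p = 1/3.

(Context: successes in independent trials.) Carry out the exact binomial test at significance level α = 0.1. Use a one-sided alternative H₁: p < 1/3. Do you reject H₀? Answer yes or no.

Exact binomial: n=37, k=18, p₀=1/3=0.3333
P(X≤18) from Σ C(n,i)·p₀^i·(1−p₀)^(n−i)
p-value (one-sided, H₁ less) = 0.98222
At α=0.1: p ≥ α → fail to reject H₀

reject H₀: no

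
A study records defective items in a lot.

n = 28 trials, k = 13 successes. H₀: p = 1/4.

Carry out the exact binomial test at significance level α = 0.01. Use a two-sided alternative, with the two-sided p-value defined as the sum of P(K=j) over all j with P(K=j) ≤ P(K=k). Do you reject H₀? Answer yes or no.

reject H₀: no

Exact binomial: n=28, k=13, p₀=1/4=0.2500
P(X=j) = C(n,j)·p₀^j·(1−p₀)^(n−j); p = Σ P(X=j) over j with P(X=j) ≤ P(X=13)
p-value (two-sided) = 0.01452
At α=0.01: p ≥ α → fail to reject H₀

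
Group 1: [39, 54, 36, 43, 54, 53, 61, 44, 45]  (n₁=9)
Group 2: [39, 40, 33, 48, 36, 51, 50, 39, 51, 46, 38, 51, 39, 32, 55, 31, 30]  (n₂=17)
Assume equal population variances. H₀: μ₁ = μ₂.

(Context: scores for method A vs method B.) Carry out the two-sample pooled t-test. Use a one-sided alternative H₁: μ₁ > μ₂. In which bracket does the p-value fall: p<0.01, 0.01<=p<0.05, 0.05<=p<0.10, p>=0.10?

x̄₁=47.667, s₁=8.216, n₁=9
x̄₂=41.706, s₂=8.122, n₂=17
s_p² = [8·8.216² + 16·8.122²]/24 = 66.4804
SE = √(s_p²·(1/9+1/17)) = 3.3611
t = (47.667−41.706)/3.3611 = 1.7734
df = 24
p-value (one-sided, H₁ greater) = 0.04442
→ bracket: 0.01<=p<0.05

p-value bracket: 0.01<=p<0.05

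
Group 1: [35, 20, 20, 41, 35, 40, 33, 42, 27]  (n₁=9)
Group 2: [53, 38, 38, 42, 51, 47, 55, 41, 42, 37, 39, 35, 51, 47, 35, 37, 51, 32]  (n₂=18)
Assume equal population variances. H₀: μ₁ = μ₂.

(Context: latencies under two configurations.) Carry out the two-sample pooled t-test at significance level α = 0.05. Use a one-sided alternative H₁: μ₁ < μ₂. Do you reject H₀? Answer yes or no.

x̄₁=32.556, s₁=8.472, n₁=9
x̄₂=42.833, s₂=7.115, n₂=18
s_p² = [8·8.472² + 17·7.115²]/25 = 57.3889
SE = √(s_p²·(1/9+1/18)) = 3.0927
t = (32.556−42.833)/3.0927 = -3.3232
df = 25
p-value (one-sided, H₁ less) = 0.00137
At α=0.05: p < α → reject H₀

reject H₀: yes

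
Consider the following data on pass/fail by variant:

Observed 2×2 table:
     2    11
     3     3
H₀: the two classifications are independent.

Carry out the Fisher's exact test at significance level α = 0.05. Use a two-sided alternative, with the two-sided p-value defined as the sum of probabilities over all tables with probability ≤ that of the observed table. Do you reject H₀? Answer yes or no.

reject H₀: no

Margins: r₁=13, r₂=6, c₁=5, c₂=14, n=19
p_obs = C(13,2)·C(6,3)/C(19,5); sum pmf over tables with pmf ≤ p_obs
p-value (two-sided) = 0.26213
At α=0.05: p ≥ α → fail to reject H₀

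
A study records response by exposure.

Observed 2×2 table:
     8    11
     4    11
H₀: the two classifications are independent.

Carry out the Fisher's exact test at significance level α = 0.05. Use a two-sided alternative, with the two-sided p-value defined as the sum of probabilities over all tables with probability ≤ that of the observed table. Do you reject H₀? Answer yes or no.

Margins: r₁=19, r₂=15, c₁=12, c₂=22, n=34
p_obs = C(19,8)·C(15,4)/C(34,12); sum pmf over tables with pmf ≤ p_obs
p-value (two-sided) = 0.47641
At α=0.05: p ≥ α → fail to reject H₀

reject H₀: no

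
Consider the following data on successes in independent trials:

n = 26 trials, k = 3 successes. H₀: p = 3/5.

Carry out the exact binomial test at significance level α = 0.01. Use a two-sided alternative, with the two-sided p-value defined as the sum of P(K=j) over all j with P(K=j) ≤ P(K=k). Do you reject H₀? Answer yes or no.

Exact binomial: n=26, k=3, p₀=3/5=0.6000
P(X=j) = C(n,j)·p₀^j·(1−p₀)^(n−j); p = Σ P(X=j) over j with P(X=j) ≤ P(X=3)
p-value (two-sided) = 0.00000
At α=0.01: p < α → reject H₀

reject H₀: yes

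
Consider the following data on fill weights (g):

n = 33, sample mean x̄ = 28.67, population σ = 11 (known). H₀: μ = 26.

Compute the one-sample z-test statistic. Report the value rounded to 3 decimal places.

SE = σ/√n = 11/√33 = 1.9149
z = (x̄−μ₀)/SE = (28.67−26)/1.9149 = 1.3944

test statistic = 1.394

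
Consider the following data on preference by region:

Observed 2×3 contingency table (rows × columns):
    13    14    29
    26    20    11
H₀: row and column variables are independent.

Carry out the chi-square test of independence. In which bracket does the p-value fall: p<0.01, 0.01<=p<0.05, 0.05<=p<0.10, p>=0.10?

Row totals [56, 57], col totals [39, 34, 40], n=113
χ² = (13−19.33)²/19.33 + (14−16.85)²/16.85 + (29−19.82)²/19.82 + (26−19.67)²/19.67 + (20−17.15)²/17.15 + (11−20.18)²/20.18 = 13.4844
df = 2
p-value (upper-tail) = 0.00118
→ bracket: p<0.01

p-value bracket: p<0.01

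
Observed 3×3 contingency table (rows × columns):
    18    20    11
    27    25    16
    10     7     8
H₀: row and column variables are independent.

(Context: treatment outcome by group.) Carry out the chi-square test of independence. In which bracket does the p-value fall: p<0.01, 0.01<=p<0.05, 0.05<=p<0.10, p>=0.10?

p-value bracket: p>=0.10

Row totals [49, 68, 25], col totals [55, 52, 35], n=142
χ² = (18−18.98)²/18.98 + (20−17.94)²/17.94 + (11−12.08)²/12.08 + (27−26.34)²/26.34 + (25−24.90)²/24.90 + (16−16.76)²/16.76 + (10−9.68)²/9.68 + (7−9.15)²/9.15 + (8−6.16)²/6.16 = 1.4997
df = 4
p-value (upper-tail) = 0.82670
→ bracket: p>=0.10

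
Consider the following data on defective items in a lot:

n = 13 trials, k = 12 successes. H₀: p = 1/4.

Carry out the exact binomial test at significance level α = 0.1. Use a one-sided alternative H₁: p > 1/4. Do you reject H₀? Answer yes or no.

reject H₀: yes

Exact binomial: n=13, k=12, p₀=1/4=0.2500
P(X≥12) from Σ C(n,i)·p₀^i·(1−p₀)^(n−i)
p-value (one-sided, H₁ greater) = 0.00000
At α=0.1: p < α → reject H₀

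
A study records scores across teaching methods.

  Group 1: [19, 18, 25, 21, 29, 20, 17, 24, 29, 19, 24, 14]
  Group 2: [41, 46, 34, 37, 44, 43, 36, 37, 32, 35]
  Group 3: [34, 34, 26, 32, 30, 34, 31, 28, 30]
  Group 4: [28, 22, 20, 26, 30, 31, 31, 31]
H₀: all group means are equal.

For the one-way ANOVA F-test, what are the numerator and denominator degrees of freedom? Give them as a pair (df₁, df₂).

degrees of freedom = [3, 35]

k = 4 groups, N = 39 total
df = (k−1, N−k) = (4−1, 39−4) = (3, 35)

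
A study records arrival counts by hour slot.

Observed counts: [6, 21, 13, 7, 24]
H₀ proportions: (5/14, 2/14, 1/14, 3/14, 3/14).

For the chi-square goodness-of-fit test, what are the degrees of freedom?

df = k − 1 = 5 − 1 = 4

degrees of freedom = 4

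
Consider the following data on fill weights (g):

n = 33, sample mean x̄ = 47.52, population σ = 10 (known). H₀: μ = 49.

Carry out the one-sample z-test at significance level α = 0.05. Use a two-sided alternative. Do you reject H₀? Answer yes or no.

SE = σ/√n = 10/√33 = 1.7408
z = (x̄−μ₀)/SE = (47.52−49)/1.7408 = -0.8502
p-value (two-sided) = 0.39522
At α=0.05: p ≥ α → fail to reject H₀

reject H₀: no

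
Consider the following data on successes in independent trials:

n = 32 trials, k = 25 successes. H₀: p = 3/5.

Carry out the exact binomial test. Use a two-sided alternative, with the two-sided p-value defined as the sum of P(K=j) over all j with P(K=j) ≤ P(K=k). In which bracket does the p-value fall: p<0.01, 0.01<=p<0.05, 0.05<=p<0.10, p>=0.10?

p-value bracket: 0.01<=p<0.05

Exact binomial: n=32, k=25, p₀=3/5=0.6000
P(X=j) = C(n,j)·p₀^j·(1−p₀)^(n−j); p = Σ P(X=j) over j with P(X=j) ≤ P(X=25)
p-value (two-sided) = 0.04570
→ bracket: 0.01<=p<0.05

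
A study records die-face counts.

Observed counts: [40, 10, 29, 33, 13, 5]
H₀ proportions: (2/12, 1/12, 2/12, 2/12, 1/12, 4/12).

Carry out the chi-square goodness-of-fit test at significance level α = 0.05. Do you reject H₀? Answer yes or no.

reject H₀: yes

n = 130; E_i = n·p_i = [21.67, 10.83, 21.67, 21.67, 10.83, 43.33]
χ² = (40−21.67)²/21.67 + (10−10.83)²/10.83 + (29−21.67)²/21.67 + (33−21.67)²/21.67 + (13−10.83)²/10.83 + (5−43.33)²/43.33 = 58.3308
df = 5
p-value (upper-tail) = 0.00000
At α=0.05: p < α → reject H₀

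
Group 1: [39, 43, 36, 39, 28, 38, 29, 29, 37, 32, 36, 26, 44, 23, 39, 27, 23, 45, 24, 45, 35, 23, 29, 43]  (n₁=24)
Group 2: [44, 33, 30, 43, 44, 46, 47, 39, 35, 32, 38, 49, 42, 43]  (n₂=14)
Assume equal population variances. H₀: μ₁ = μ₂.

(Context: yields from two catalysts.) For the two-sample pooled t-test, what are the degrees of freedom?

df = n₁ + n₂ − 2 = 24 + 14 − 2 = 36

degrees of freedom = 36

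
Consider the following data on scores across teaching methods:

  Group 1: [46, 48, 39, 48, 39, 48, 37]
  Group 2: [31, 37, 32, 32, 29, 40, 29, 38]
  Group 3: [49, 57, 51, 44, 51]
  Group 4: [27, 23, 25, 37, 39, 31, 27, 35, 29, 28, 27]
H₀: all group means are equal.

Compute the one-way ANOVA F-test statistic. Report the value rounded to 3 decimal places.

test statistic = 26.865

Group means [43.57, 33.50, 50.40, 29.82], grand mean 37.194
SSB = Σnᵢ(x̄ᵢ−x̄)² = 1864.288; SSW = ΣΣ(x−x̄ᵢ)² = 624.551
MSB = 1864.288/3 = 621.4294; MSW = 624.551/27 = 23.1315
F = MSB/MSW = 26.8651
df = (3, 27)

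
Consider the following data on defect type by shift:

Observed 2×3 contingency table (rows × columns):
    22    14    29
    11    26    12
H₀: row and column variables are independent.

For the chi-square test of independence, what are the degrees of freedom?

degrees of freedom = 2

df = (r−1)(c−1) = (2−1)·(3−1) = 2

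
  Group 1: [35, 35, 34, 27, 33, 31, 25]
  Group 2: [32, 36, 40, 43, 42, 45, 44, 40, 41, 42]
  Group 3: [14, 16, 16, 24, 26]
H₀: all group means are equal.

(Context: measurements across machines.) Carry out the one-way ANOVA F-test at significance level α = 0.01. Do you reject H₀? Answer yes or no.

Group means [31.43, 40.50, 19.20], grand mean 32.773
SSB = Σnᵢ(x̄ᵢ−x̄)² = 1530.849; SSW = ΣΣ(x−x̄ᵢ)² = 349.014
MSB = 1530.849/2 = 765.4247; MSW = 349.014/19 = 18.3692
F = MSB/MSW = 41.6690
df = (2, 19)
p-value (upper-tail) = 0.00000
At α=0.01: p < α → reject H₀

reject H₀: yes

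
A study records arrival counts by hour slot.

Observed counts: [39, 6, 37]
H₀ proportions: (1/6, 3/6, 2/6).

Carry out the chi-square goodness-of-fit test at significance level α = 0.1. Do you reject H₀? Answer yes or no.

n = 82; E_i = n·p_i = [13.67, 41.00, 27.33]
χ² = (39−13.67)²/13.67 + (6−41.00)²/41.00 + (37−27.33)²/27.33 = 80.2561
df = 2
p-value (upper-tail) = 0.00000
At α=0.1: p < α → reject H₀

reject H₀: yes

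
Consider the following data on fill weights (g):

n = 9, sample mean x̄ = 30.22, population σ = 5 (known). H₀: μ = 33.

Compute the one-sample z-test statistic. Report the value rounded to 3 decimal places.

SE = σ/√n = 5/√9 = 1.6667
z = (x̄−μ₀)/SE = (30.22−33)/1.6667 = -1.6680

test statistic = -1.668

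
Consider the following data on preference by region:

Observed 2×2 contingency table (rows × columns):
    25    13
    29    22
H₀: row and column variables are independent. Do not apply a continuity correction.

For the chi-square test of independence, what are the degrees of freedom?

degrees of freedom = 1

df = (r−1)(c−1) = (2−1)·(2−1) = 1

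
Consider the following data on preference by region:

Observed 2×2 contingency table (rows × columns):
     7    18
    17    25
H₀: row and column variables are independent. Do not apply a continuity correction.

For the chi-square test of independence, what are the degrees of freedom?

df = (r−1)(c−1) = (2−1)·(2−1) = 1

degrees of freedom = 1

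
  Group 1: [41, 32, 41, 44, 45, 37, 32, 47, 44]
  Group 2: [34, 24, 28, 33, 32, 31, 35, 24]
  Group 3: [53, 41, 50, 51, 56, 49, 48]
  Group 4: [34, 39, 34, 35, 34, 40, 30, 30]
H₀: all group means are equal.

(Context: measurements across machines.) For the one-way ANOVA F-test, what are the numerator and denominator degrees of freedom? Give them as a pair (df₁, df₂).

degrees of freedom = [3, 28]

k = 4 groups, N = 32 total
df = (k−1, N−k) = (4−1, 32−4) = (3, 28)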